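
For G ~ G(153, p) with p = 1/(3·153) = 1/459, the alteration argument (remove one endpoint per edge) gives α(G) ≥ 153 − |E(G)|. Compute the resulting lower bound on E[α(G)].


E[|E(G)|] = C(153, 2)·p = 11628 · (1/459) = 76/3.
E[α(G)] ≥ n − E[|E(G)|] = 153 − 76/3 = 383/3.
Numerically: ≈ 127.66667.
(This is only a lower bound; the true E[α(G)] may be larger.)

E[α(G)] ≥ 383/3 ≈ 127.66667.


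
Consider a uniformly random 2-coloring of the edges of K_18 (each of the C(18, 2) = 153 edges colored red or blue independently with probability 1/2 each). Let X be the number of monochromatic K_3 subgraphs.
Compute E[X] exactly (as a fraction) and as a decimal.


Let X = Σ_S X_S over the C(18, 3) = 816 subsets S of size 3, where X_S = 1 if the K_3 on S is monochromatic.
For a fixed S, the K_3 on S has C(3, 2) = 3 edges. P[all 3 edges red] = (1/2)^3, and likewise for blue, so P[monochromatic] = 2·(1/2)^3 = 2^{1 − 3} = 1/4.
By linearity of expectation: E[X] = C(18, 3) · 2^{1 − 3} = 816 · 1/4 = 204.
Numerically: E[X] ≈ 204.000000.

E[X] = C(18,3)·2^(1−C(3,2)) = 204 ≈ 204.000000.


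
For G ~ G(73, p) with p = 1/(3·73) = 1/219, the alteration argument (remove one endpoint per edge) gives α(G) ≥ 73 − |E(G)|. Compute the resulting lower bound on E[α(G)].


E[|E(G)|] = C(73, 2)·p = 2628 · (1/219) = 12.
E[α(G)] ≥ n − E[|E(G)|] = 73 − 12 = 61.
Numerically: ≈ 61.000000.
(This is only a lower bound; the true E[α(G)] may be larger.)

E[α(G)] ≥ 61 ≈ 61.000000.


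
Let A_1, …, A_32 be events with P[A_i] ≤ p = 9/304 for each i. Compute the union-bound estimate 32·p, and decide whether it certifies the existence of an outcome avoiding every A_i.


Union bound: P[∪_{i=1}^{32} A_i] ≤ Σ_i P[A_i] ≤ 32·p = 32·(9/304) = 18/19.
Numerically: 18/19 ≈ 0.94737.
Is 18/19 < 1? YES.
Since P[∪ A_i] ≤ 18/19 < 1, the complement has P[∩ A_i^c] ≥ 1 − 18/19 = 1/19 > 0, so some outcome avoids every A_i.

32·p = 18/19 ≈ 0.94737; existence CERTIFIED by the union bound.


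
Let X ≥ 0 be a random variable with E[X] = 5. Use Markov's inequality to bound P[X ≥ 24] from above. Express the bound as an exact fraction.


μ = E[X] = 5, a = 24.
Markov: P[X ≥ 24] ≤ μ/a = (5)/24 = 5/24.
Numerically: ≈ 0.20833.
(Since a = 24 > μ = 5.00000, the bound 5/24 is < 1 and informative.)

P[X ≥ 24] ≤ 5/24 ≈ 0.20833.


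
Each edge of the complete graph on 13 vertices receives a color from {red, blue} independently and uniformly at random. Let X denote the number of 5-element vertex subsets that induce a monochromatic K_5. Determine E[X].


Let X = Σ_S X_S over the C(13, 5) = 1287 subsets S of size 5, where X_S = 1 if the K_5 on S is monochromatic.
For a fixed S, the K_5 on S has C(5, 2) = 10 edges. P[all 10 edges red] = (1/2)^10, and likewise for blue, so P[monochromatic] = 2·(1/2)^10 = 2^{1 − 10} = 1/512.
By linearity of expectation: E[X] = C(13, 5) · 2^{1 − 10} = 1287 · 1/512 = 1287/512.
Numerically: E[X] ≈ 2.5137.

E[X] = C(13,5)·2^(1−C(5,2)) = 1287/512 ≈ 2.5137.


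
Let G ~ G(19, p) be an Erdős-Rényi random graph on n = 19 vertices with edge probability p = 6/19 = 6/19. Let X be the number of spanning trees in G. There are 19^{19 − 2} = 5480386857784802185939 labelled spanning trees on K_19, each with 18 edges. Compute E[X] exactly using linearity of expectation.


K_19 has 19^{19 − 2} = 5480386857784802185939 labelled spanning trees.
For each such spanning tree H, let X_H = 1 if all 18 edges of H are present in G. Then P[X_H = 1] = p^{18} = (6/19)^{18} = 101559956668416/104127350297911241532841.
Summing the indicators: E[X] = Σ_H E[X_H] = 5480386857784802185939 · p^{18} = 5480386857784802185939 · 101559956668416/104127350297911241532841 = 101559956668416/19.
Numerically: E[X] ≈ 5.34526e+12.

E[X] = 5480386857784802185939 · (6/19)^{18} = 101559956668416/19 ≈ 5.34526e+12.


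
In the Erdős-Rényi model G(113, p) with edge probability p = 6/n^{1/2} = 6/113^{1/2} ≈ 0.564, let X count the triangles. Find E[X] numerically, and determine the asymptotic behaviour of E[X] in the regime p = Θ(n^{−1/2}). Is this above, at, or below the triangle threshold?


Number of potential triangles: C(113, 3) = 234136.
Each occurs with probability p³ ≈ (0.564)³ ≈ 1.79819e-01.
By linearity: E[X] = C(113, 3)·p³ ≈ 234136 · 1.79819e-01 ≈ 42102.151.
Since α = 1/2 < 1, p = c/n^{1/2} ≫ 1/n is above the triangle threshold p ~ 1/n. Asymptotically E[X] ~ (c³/6)·n^{3(1−α)} = (6³/6)·n^{1.5} → ∞; triangles are abundant w.h.p.

E[X] ≈ 42102.151; in regime p = Θ(1/n^{1/2}) E[X] diverges (above the triangle threshold p ~ 1/n).


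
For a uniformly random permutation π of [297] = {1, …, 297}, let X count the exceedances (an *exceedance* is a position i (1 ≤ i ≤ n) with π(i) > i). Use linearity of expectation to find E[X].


Write X = Σ_{i=1}^{297} X_i, where X_i = 1_{π(i) > i}.
For each fixed i, π(i) is uniform over {1, …, 297} (marginal of a uniform permutation), so P[π(i) > i] = (n − i)/n. Summing: Σ_{i=1}^{297} (n − i)/n = (0 + 1 + … + 296)/297 = 297(297 − 1)/(2·297) = (297 − 1)/2.
Hence E[X] = Σ_{i=1}^{297} (297 − i)/297 = 148 ≈ 148.000.

E[X] = 148 = 148.000.


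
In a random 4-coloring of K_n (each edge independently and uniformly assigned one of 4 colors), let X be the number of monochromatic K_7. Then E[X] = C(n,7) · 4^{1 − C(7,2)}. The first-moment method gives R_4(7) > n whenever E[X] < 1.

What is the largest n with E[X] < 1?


We need C(n, 7) · 4^{1 − 21} < 1, i.e. C(n, 7) < 4^{21 − 1} = 1099511627776.
Check values of n near the boundary:
  n = 178: C(178, 7) = 996867063280; 996867063280 < 1099511627776? YES
  n = 179: C(179, 7) = 1037437234460; 1037437234460 < 1099511627776? YES
  n = 180: C(180, 7) = 1079414463600; 1079414463600 < 1099511627776? YES
  n = 181: C(181, 7) = 1122839183400; 1122839183400 < 1099511627776? NO
The largest n with C(n, 7) < 1099511627776 is n = 180 (where E[X] = 67463403975/68719476736 ≈ 0.981722). Hence R_4(7) > 180, i.e. R_4(7) ≥ 181.

Largest n = 180; hence R_4(7) > 180.


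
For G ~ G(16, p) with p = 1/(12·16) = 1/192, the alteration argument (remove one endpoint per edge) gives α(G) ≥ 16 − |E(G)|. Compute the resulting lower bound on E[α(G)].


E[|E(G)|] = C(16, 2)·p = 120 · (1/192) = 5/8.
E[α(G)] ≥ n − E[|E(G)|] = 16 − 5/8 = 123/8.
Numerically: ≈ 15.375000.
(This is only a lower bound; the true E[α(G)] may be larger.)

E[α(G)] ≥ 123/8 ≈ 15.375000.


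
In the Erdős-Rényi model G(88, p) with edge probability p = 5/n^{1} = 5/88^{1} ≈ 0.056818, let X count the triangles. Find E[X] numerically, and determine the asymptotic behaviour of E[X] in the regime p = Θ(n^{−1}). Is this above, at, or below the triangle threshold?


Number of potential triangles: C(88, 3) = 109736.
Each occurs with probability p³ ≈ (0.056818)³ ≈ 1.8342647e-04.
By linearity: E[X] = C(88, 3)·p³ ≈ 109736 · 1.8342647e-04 ≈ 20.12849.
Here α = 1, so p = 5/n is exactly at the triangle threshold p ~ 1/n. Asymptotically E[X] → c³/6 = 5³/6 = 125/6 ≈ 20.83333, a bounded constant. In this regime the triangle count is asymptotically Poisson(c³/6).

E[X] ≈ 20.12849; in regime p = Θ(1/n^{1}) E[X] stays bounded (at the triangle threshold p ~ 1/n).


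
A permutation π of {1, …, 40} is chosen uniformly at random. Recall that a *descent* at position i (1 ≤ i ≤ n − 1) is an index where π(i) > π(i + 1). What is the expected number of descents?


Write X = Σ X_I over i = 1, …, 39, with X_I the indicator of one descent.
There are 39 indicators.
For each fixed i, the pair (π(i), π(i+1)) is a uniformly random ordered pair of distinct values from {1, …, 40}; by symmetry P[π(i) > π(i+1)] = 1/2.
By linearity: E[X] = 39 · (1/2) = (40 − 1) · (1/2) = 39/2 ≈ 19.500.

E[X] = 39/2 = 19.500.


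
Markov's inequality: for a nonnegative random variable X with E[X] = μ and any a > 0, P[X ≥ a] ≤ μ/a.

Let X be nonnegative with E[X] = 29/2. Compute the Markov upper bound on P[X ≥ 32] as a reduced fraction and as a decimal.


μ = E[X] = 29/2, a = 32.
Markov: P[X ≥ 32] ≤ μ/a = (29/2)/32 = 29/64.
Numerically: ≈ 0.45312.
(Since a = 32 > μ = 14.50000, the bound 29/64 is < 1 and informative.)

P[X ≥ 32] ≤ 29/64 ≈ 0.45312.


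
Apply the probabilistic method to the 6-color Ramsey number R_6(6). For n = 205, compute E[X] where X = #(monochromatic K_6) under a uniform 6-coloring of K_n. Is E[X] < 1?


E[X] = C(205, 6) · 6^{1 − 15} = 95746959700 · 6^{−14} = 95746959700/78364164096.
As a reduced fraction: E[X] = 23936739925/19591041024 ≈ 1.222.
Is E[X] < 1? NO.
Since E[X] ≥ 1, the first-moment bound is inconclusive at n = 205; it does NOT by itself certify R_6(6) > 205.

E[X] = 23936739925/19591041024 ≈ 1.222; E[X] ≥ 1; first-moment method inconclusive here.


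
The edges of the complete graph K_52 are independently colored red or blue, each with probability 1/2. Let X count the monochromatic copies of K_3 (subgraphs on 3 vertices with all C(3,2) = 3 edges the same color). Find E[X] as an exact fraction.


Let X = Σ_S X_S over the C(52, 3) = 22100 subsets S of size 3, where X_S = 1 if the K_3 on S is monochromatic.
For a fixed S, the K_3 on S has C(3, 2) = 3 edges. P[all 3 edges red] = (1/2)^3, and likewise for blue, so P[monochromatic] = 2·(1/2)^3 = 2^{1 − 3} = 1/4.
By linearity: E[X] = C(52, 3) · 2^{1 − 3} = 22100 · 1/4 = 5525.
Numerically: E[X] ≈ 5525.000.

E[X] = C(52,3)·2^(1−C(3,2)) = 5525 ≈ 5525.000.


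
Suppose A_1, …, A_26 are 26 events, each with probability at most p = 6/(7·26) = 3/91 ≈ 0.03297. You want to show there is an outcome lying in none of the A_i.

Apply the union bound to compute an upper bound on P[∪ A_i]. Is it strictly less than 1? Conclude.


Union bound: P[∪_{i=1}^{26} A_i] ≤ Σ_i P[A_i] ≤ 26·p = 26·(3/91) = 6/7.
Numerically: 6/7 ≈ 0.85714.
Is 6/7 < 1? YES.
Since P[∪ A_i] ≤ 6/7 < 1, the complement has P[∩ A_i^c] ≥ 1 − 6/7 = 1/7 > 0, so some outcome avoids every A_i.

26·p = 6/7 ≈ 0.85714; existence CERTIFIED by the union bound.


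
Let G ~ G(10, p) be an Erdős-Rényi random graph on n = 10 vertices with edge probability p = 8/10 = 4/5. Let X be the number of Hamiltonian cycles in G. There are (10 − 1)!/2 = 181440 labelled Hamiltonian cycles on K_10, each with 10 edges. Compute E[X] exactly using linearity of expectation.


K_10 has (10 − 1)!/2 = 181440 labelled Hamiltonian cycles.
For each such Hamiltonian cycle H, let X_H = 1 if all 10 edges of H are present in G. Then P[X_H = 1] = p^{10} = (4/5)^{10} = 1048576/9765625.
By linearity of expectation: E[X] = Σ_H E[X_H] = 181440 · p^{10} = 181440 · 1048576/9765625 = 38050725888/1953125.
Numerically: E[X] ≈ 19482.

E[X] = 181440 · (4/5)^{10} = 38050725888/1953125 ≈ 19482.


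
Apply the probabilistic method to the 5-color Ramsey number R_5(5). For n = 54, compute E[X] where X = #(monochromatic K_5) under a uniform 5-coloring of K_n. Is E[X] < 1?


E[X] = C(54, 5) · 5^{1 − 10} = 3162510 · 5^{−9} = 3162510/1953125.
As a reduced fraction: E[X] = 632502/390625 ≈ 1.6192051.
Is E[X] < 1? NO.
Since E[X] ≥ 1, the first-moment bound is inconclusive at n = 54; it does NOT by itself certify R_5(5) > 54.

E[X] = 632502/390625 ≈ 1.6192051; E[X] ≥ 1; first-moment method inconclusive here.


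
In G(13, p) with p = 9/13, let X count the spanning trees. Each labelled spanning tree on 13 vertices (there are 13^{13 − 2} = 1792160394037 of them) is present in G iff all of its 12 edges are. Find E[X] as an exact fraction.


K_13 has 13^{13 − 2} = 1792160394037 labelled spanning trees.
For each such spanning tree H, let X_H = 1 if all 12 edges of H are present in G. Then P[X_H = 1] = p^{12} = (9/13)^{12} = 282429536481/23298085122481.
Summing the indicators: E[X] = Σ_H E[X_H] = 1792160394037 · p^{12} = 1792160394037 · 282429536481/23298085122481 = 282429536481/13.
Numerically: E[X] ≈ 2.17e+10.

E[X] = 1792160394037 · (9/13)^{12} = 282429536481/13 ≈ 2.17e+10.


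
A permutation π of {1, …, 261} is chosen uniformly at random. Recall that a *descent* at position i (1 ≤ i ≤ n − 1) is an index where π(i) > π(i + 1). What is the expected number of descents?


Write X = Σ X_I over i = 1, …, 260, with X_I the indicator of one descent.
There are 260 indicators.
For each fixed i, the pair (π(i), π(i+1)) is a uniformly random ordered pair of distinct values from {1, …, 261}; by symmetry P[π(i) > π(i+1)] = 1/2.
By linearity: E[X] = 260 · (1/2) = (261 − 1) · (1/2) = 130 ≈ 130.0000.

E[X] = 130 = 130.0000.


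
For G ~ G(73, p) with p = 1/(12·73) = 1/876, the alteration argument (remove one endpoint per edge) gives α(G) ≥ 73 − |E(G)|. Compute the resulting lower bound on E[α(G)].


E[|E(G)|] = C(73, 2)·p = 2628 · (1/876) = 3.
E[α(G)] ≥ n − E[|E(G)|] = 73 − 3 = 70.
Numerically: ≈ 70.000.
(This is only a lower bound; the true E[α(G)] may be larger.)

E[α(G)] ≥ 70 ≈ 70.000.


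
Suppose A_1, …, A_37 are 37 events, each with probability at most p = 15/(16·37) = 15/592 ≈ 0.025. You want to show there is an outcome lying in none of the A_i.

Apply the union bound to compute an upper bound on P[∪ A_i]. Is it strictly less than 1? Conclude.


Union bound: P[∪_{i=1}^{37} A_i] ≤ Σ_i P[A_i] ≤ 37·p = 37·(15/592) = 15/16.
Numerically: 15/16 ≈ 0.938.
Is 15/16 < 1? YES.
Since P[∪ A_i] ≤ 15/16 < 1, the complement has P[∩ A_i^c] ≥ 1 − 15/16 = 1/16 > 0, so some outcome avoids every A_i.

37·p = 15/16 ≈ 0.938; existence CERTIFIED by the union bound.


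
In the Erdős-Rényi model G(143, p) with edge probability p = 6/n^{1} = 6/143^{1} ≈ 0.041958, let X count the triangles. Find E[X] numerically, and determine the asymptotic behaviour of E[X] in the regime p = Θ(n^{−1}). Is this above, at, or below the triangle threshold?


Number of potential triangles: C(143, 3) = 477191.
Each occurs with probability p³ ≈ (0.041958)³ ≈ 7.38661798e-05.
By linearity: E[X] = C(143, 3)·p³ ≈ 477191 · 7.38661798e-05 ≈ 35.248276.
Here α = 1, so p = 6/n is exactly at the triangle threshold p ~ 1/n. Asymptotically E[X] → c³/6 = 6³/6 = 36 ≈ 36.000000, a bounded constant. In this regime the triangle count is asymptotically Poisson(c³/6).

E[X] ≈ 35.248276; in regime p = Θ(1/n^{1}) E[X] stays bounded (at the triangle threshold p ~ 1/n).


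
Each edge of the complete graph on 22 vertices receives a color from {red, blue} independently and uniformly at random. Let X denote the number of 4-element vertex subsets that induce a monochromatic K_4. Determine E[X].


Let X = Σ_S X_S over the C(22, 4) = 7315 subsets S of size 4, where X_S = 1 if the K_4 on S is monochromatic.
For a fixed S, the K_4 on S has C(4, 2) = 6 edges. P[all 6 edges red] = (1/2)^6, and likewise for blue, so P[monochromatic] = 2·(1/2)^6 = 2^{1 − 6} = 1/32.
By linearity: E[X] = C(22, 4) · 2^{1 − 6} = 7315 · 1/32 = 7315/32.
Numerically: E[X] ≈ 228.593750.

E[X] = C(22,4)·2^(1−C(4,2)) = 7315/32 ≈ 228.593750.


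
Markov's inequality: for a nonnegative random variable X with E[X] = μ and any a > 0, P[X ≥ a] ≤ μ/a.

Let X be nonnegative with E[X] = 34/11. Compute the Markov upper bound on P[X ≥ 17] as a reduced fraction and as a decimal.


μ = E[X] = 34/11, a = 17.
Markov: P[X ≥ 17] ≤ μ/a = (34/11)/17 = 2/11.
Numerically: ≈ 0.18182.
(Since a = 17 > μ = 3.09091, the bound 2/11 is < 1 and informative.)

P[X ≥ 17] ≤ 2/11 ≈ 0.18182.


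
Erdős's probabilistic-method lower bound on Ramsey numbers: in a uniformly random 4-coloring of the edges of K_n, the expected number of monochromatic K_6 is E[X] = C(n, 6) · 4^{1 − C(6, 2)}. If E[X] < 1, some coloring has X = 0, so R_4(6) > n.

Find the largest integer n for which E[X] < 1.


We need C(n, 6) · 4^{1 − 15} < 1, i.e. C(n, 6) < 4^{15 − 1} = 268435456.
Check values of n near the boundary:
  n = 72: C(72, 6) = 156238908; 156238908 < 268435456? YES
  n = 73: C(73, 6) = 170230452; 170230452 < 268435456? YES
  n = 74: C(74, 6) = 185250786; 185250786 < 268435456? YES
  n = 75: C(75, 6) = 201359550; 201359550 < 268435456? YES
  n = 76: C(76, 6) = 218618940; 218618940 < 268435456? YES
  n = 77: C(77, 6) = 237093780; 237093780 < 268435456? YES
  n = 78: C(78, 6) = 256851595; 256851595 < 268435456? YES
  n = 79: C(79, 6) = 277962685; 277962685 < 268435456? NO
  n = 80: C(80, 6) = 300500200; 300500200 < 268435456? NO
  n = 81: C(81, 6) = 324540216; 324540216 < 268435456? NO
The largest n with C(n, 6) < 268435456 is n = 78 (where E[X] = 256851595/268435456 ≈ 0.9568468). Hence R_4(6) > 78, i.e. R_4(6) ≥ 79.

Largest n = 78; hence R_4(6) > 78.


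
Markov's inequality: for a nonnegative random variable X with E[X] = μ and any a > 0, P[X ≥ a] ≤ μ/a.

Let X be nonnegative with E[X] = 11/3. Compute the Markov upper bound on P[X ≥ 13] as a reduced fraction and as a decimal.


μ = E[X] = 11/3, a = 13.
Markov: P[X ≥ 13] ≤ μ/a = (11/3)/13 = 11/39.
Numerically: ≈ 0.282.
(Since a = 13 > μ = 3.667, the bound 11/39 is < 1 and informative.)

P[X ≥ 13] ≤ 11/39 ≈ 0.282.


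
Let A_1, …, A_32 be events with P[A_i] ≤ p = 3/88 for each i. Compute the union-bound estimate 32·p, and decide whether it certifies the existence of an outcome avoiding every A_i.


Union bound: P[∪_{i=1}^{32} A_i] ≤ Σ_i P[A_i] ≤ 32·p = 32·(3/88) = 12/11.
Numerically: 12/11 ≈ 1.091.
Is 12/11 < 1? NO.
Since the bound 12/11 is ≥ 1, the union bound is uninformative here; it does NOT by itself certify existence.

32·p = 12/11 ≈ 1.091; existence NOT certified by the union bound.


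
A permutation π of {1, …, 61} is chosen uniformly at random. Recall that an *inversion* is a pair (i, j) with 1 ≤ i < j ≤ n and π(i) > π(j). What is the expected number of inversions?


Write X = Σ X_I over the C(61, 2) = 1830 pairs i < j, with X_I the indicator of one inversion.
There are 1830 indicators.
For each fixed pair i < j, the values π(i) and π(j) are two distinct elements of {1, …, 61} in uniformly random order; by symmetry P[π(i) > π(j)] = 1/2.
By linearity: E[X] = 1830 · (1/2) = C(61, 2) · (1/2) = 1830/2 = 915 ≈ 915.000000.

E[X] = 915 = 915.000000.


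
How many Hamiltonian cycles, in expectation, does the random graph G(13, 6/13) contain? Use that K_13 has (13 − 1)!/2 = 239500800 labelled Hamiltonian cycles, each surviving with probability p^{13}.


K_13 has (13 − 1)!/2 = 239500800 labelled Hamiltonian cycles.
For each such Hamiltonian cycle H, let X_H = 1 if all 13 edges of H are present in G. Then P[X_H = 1] = p^{13} = (6/13)^{13} = 13060694016/302875106592253.
By linearity of expectation: E[X] = Σ_H E[X_H] = 239500800 · p^{13} = 239500800 · 13060694016/302875106592253 = 3128046665387212800/302875106592253.
Numerically: E[X] ≈ 1.03e+04.

E[X] = 239500800 · (6/13)^{13} = 3128046665387212800/302875106592253 ≈ 1.03e+04.


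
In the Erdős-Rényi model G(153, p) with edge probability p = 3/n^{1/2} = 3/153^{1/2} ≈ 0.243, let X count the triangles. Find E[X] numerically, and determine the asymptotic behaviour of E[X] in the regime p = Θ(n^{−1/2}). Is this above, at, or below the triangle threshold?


Number of potential triangles: C(153, 3) = 585276.
Each occurs with probability p³ ≈ (0.243)³ ≈ 1.42668e-02.
By linearity: E[X] = C(153, 3)·p³ ≈ 585276 · 1.42668e-02 ≈ 8350.016.
Since α = 1/2 < 1, p = c/n^{1/2} ≫ 1/n is above the triangle threshold p ~ 1/n. Asymptotically E[X] ~ (c³/6)·n^{3(1−α)} = (3³/6)·n^{1.5} → ∞; triangles are abundant w.h.p.

E[X] ≈ 8350.016; in regime p = Θ(1/n^{1/2}) E[X] diverges (above the triangle threshold p ~ 1/n).


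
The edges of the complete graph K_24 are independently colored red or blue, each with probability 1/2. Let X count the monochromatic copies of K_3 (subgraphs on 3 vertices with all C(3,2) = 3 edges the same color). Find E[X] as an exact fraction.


Let X = Σ_S X_S over the C(24, 3) = 2024 subsets S of size 3, where X_S = 1 if the K_3 on S is monochromatic.
For a fixed S, the K_3 on S has C(3, 2) = 3 edges. P[all 3 edges red] = (1/2)^3, and likewise for blue, so P[monochromatic] = 2·(1/2)^3 = 2^{1 − 3} = 1/4.
By linearity: E[X] = C(24, 3) · 2^{1 − 3} = 2024 · 1/4 = 506.
Numerically: E[X] ≈ 506.0000.

E[X] = C(24,3)·2^(1−C(3,2)) = 506 ≈ 506.0000.


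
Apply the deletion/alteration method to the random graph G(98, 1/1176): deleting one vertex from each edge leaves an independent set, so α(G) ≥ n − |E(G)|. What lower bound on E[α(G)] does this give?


E[|E(G)|] = C(98, 2)·p = 4753 · (1/1176) = 97/24.
E[α(G)] ≥ n − E[|E(G)|] = 98 − 97/24 = 2255/24.
Numerically: ≈ 93.95833.
(This is only a lower bound; the true E[α(G)] may be larger.)

E[α(G)] ≥ 2255/24 ≈ 93.95833.


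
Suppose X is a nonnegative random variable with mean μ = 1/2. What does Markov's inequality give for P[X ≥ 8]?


μ = E[X] = 1/2, a = 8.
Markov: P[X ≥ 8] ≤ μ/a = (1/2)/8 = 1/16.
Numerically: ≈ 0.062.
(Since a = 8 > μ = 0.500, the bound 1/16 is < 1 and informative.)

P[X ≥ 8] ≤ 1/16 ≈ 0.062.


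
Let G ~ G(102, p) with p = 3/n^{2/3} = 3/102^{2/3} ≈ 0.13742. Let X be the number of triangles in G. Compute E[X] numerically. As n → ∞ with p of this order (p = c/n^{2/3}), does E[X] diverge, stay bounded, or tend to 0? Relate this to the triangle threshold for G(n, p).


Number of potential triangles: C(102, 3) = 171700.
Each occurs with probability p³ ≈ (0.13742)³ ≈ 2.5951557e-03.
By linearity: E[X] = C(102, 3)·p³ ≈ 171700 · 2.5951557e-03 ≈ 445.58824.
Since α = 2/3 < 1, p = c/n^{2/3} ≫ 1/n is above the triangle threshold p ~ 1/n. Asymptotically E[X] ~ (c³/6)·n^{3(1−α)} = (3³/6)·n^{1} → ∞; triangles are abundant w.h.p.

E[X] ≈ 445.58824; in regime p = Θ(1/n^{2/3}) E[X] diverges (above the triangle threshold p ~ 1/n).


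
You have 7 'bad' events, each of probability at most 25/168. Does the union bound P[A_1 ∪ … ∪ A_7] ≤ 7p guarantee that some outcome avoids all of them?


Union bound: P[∪_{i=1}^{7} A_i] ≤ Σ_i P[A_i] ≤ 7·p = 7·(25/168) = 25/24.
Numerically: 25/24 ≈ 1.042.
Is 25/24 < 1? NO.
Since the bound 25/24 is ≥ 1, the union bound is uninformative here; it does NOT by itself certify existence.

7·p = 25/24 ≈ 1.042; existence NOT certified by the union bound.


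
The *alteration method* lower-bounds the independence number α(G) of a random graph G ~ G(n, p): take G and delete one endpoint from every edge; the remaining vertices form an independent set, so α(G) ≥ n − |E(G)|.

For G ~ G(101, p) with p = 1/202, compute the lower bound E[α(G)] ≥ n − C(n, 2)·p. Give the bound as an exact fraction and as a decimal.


E[|E(G)|] = C(101, 2)·p = 5050 · (1/202) = 25.
E[α(G)] ≥ n − E[|E(G)|] = 101 − 25 = 76.
Numerically: ≈ 76.00000.
(This is only a lower bound; the true E[α(G)] may be larger.)

E[α(G)] ≥ 76 ≈ 76.00000.


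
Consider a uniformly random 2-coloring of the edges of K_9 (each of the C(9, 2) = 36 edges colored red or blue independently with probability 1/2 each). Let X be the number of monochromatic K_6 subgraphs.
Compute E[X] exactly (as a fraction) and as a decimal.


Let X = Σ_S X_S over the C(9, 6) = 84 subsets S of size 6, where X_S = 1 if the K_6 on S is monochromatic.
For a fixed S, the K_6 on S has C(6, 2) = 15 edges. P[all 15 edges red] = (1/2)^15, and likewise for blue, so P[monochromatic] = 2·(1/2)^15 = 2^{1 − 15} = 1/16384.
Summing: E[X] = C(9, 6) · 2^{1 − 15} = 84 · 1/16384 = 21/4096.
Numerically: E[X] ≈ 0.005127.

E[X] = C(9,6)·2^(1−C(6,2)) = 21/4096 ≈ 0.005127.


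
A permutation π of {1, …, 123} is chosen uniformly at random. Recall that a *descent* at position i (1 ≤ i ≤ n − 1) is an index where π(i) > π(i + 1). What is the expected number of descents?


Write X = Σ X_I over i = 1, …, 122, with X_I the indicator of one descent.
There are 122 indicators.
For each fixed i, the pair (π(i), π(i+1)) is a uniformly random ordered pair of distinct values from {1, …, 123}; by symmetry P[π(i) > π(i+1)] = 1/2.
By linearity: E[X] = 122 · (1/2) = (123 − 1) · (1/2) = 61 ≈ 61.0000.

E[X] = 61 = 61.0000.


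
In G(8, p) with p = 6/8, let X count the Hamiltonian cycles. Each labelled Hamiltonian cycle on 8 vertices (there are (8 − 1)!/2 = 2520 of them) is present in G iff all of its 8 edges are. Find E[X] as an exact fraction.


K_8 has (8 − 1)!/2 = 2520 labelled Hamiltonian cycles.
For each such Hamiltonian cycle H, let X_H = 1 if all 8 edges of H are present in G. Then P[X_H = 1] = p^{8} = (3/4)^{8} = 6561/65536.
By linearity: E[X] = Σ_H E[X_H] = 2520 · p^{8} = 2520 · 6561/65536 = 2066715/8192.
Numerically: E[X] ≈ 252.

E[X] = 2520 · (3/4)^{8} = 2066715/8192 ≈ 252.


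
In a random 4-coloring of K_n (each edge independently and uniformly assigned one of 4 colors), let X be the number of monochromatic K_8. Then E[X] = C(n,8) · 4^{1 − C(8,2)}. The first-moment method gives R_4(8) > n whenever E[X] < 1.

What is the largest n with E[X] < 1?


We need C(n, 8) · 4^{1 − 28} < 1, i.e. C(n, 8) < 4^{28 − 1} = 18014398509481984.
Check values of n near the boundary:
  n = 403: C(403, 8) = 16090020602228430; 16090020602228430 < 18014398509481984? YES
  n = 404: C(404, 8) = 16415071523485570; 16415071523485570 < 18014398509481984? YES
  n = 405: C(405, 8) = 16745853821188050; 16745853821188050 < 18014398509481984? YES
  n = 406: C(406, 8) = 17082453897995850; 17082453897995850 < 18014398509481984? YES
  n = 407: C(407, 8) = 17424959239309050; 17424959239309050 < 18014398509481984? YES
  n = 408: C(408, 8) = 17773458424095231; 17773458424095231 < 18014398509481984? YES
  n = 409: C(409, 8) = 18128041135797879; 18128041135797879 < 18014398509481984? NO
  n = 410: C(410, 8) = 18488798173326195; 18488798173326195 < 18014398509481984? NO
The largest n with C(n, 8) < 18014398509481984 is n = 408 (where E[X] = 17773458424095231/18014398509481984 ≈ 0.98663). Hence R_4(8) > 408, i.e. R_4(8) ≥ 409.

Largest n = 408; hence R_4(8) > 408.


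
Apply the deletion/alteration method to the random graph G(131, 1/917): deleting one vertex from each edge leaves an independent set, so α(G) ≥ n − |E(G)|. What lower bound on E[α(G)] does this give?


E[|E(G)|] = C(131, 2)·p = 8515 · (1/917) = 65/7.
E[α(G)] ≥ n − E[|E(G)|] = 131 − 65/7 = 852/7.
Numerically: ≈ 121.71429.
(This is only a lower bound; the true E[α(G)] may be larger.)

E[α(G)] ≥ 852/7 ≈ 121.71429.


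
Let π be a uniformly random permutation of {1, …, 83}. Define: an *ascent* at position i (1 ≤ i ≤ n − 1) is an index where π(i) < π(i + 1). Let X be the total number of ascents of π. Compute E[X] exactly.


Write X = Σ X_I over i = 1, …, 82, with X_I the indicator of one ascent.
There are 82 indicators.
For each fixed i, the pair (π(i), π(i+1)) is a uniformly random ordered pair of distinct values from {1, …, 83}; by symmetry P[π(i) < π(i+1)] = 1/2.
By linearity: E[X] = 82 · (1/2) = (83 − 1) · (1/2) = 41 ≈ 41.000000.

E[X] = 41 = 41.000000.


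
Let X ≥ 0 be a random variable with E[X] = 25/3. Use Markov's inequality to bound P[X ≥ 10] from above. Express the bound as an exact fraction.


μ = E[X] = 25/3, a = 10.
Markov: P[X ≥ 10] ≤ μ/a = (25/3)/10 = 5/6.
Numerically: ≈ 0.833.
(Since a = 10 > μ = 8.333, the bound 5/6 is < 1 and informative.)

P[X ≥ 10] ≤ 5/6 ≈ 0.833.


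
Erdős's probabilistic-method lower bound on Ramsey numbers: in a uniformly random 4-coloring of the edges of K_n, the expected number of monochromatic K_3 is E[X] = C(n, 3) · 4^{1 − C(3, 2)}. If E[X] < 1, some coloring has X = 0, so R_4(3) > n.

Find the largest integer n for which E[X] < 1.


We need C(n, 3) · 4^{1 − 3} < 1, i.e. C(n, 3) < 4^{3 − 1} = 16.
Check values of n near the boundary:
  n = 3: C(3, 3) = 1; 1 < 16? YES
  n = 4: C(4, 3) = 4; 4 < 16? YES
  n = 5: C(5, 3) = 10; 10 < 16? YES
  n = 6: C(6, 3) = 20; 20 < 16? NO
  n = 7: C(7, 3) = 35; 35 < 16? NO
The largest n with C(n, 3) < 16 is n = 5 (where E[X] = 5/8 ≈ 0.625). Hence R_4(3) > 5, i.e. R_4(3) ≥ 6.

Largest n = 5; hence R_4(3) > 5.


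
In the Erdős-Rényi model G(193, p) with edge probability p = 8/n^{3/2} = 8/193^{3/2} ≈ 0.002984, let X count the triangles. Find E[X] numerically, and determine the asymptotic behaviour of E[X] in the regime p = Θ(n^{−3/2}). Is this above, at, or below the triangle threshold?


Number of potential triangles: C(193, 3) = 1179616.
Each occurs with probability p³ ≈ (0.002984)³ ≈ 2.656208e-08.
By linearity: E[X] = C(193, 3)·p³ ≈ 1179616 · 2.656208e-08 ≈ 0.0313.
Since α = 3/2 > 1, p = c/n^{3/2} = o(1/n) is below the triangle threshold p ~ 1/n. Asymptotically E[X] ~ (c³/6)·n^{3(1−α)} = (8³/6)·n^{-1.5} → 0, so by Markov's inequality G has no triangles w.h.p.

E[X] ≈ 0.0313; in regime p = Θ(1/n^{3/2}) E[X] tends to 0 (below the triangle threshold p ~ 1/n).


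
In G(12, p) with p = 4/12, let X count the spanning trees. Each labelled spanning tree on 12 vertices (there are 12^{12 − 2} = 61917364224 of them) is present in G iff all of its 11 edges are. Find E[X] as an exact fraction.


K_12 has 12^{12 − 2} = 61917364224 labelled spanning trees.
For each such spanning tree H, let X_H = 1 if all 11 edges of H are present in G. Then P[X_H = 1] = p^{11} = (1/3)^{11} = 1/177147.
By linearity: E[X] = Σ_H E[X_H] = 61917364224 · p^{11} = 61917364224 · 1/177147 = 1048576/3.
Numerically: E[X] ≈ 3.495e+05.

E[X] = 61917364224 · (1/3)^{11} = 1048576/3 ≈ 3.495e+05.


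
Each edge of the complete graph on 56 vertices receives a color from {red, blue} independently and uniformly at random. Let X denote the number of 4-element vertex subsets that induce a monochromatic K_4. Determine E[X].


Let X = Σ_S X_S over the C(56, 4) = 367290 subsets S of size 4, where X_S = 1 if the K_4 on S is monochromatic.
For a fixed S, the K_4 on S has C(4, 2) = 6 edges. P[all 6 edges red] = (1/2)^6, and likewise for blue, so P[monochromatic] = 2·(1/2)^6 = 2^{1 − 6} = 1/32.
Summing: E[X] = C(56, 4) · 2^{1 − 6} = 367290 · 1/32 = 183645/16.
Numerically: E[X] ≈ 11477.812500.

E[X] = C(56,4)·2^(1−C(4,2)) = 183645/16 ≈ 11477.812500.


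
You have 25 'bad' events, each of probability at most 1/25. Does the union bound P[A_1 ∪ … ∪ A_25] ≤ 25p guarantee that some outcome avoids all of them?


Union bound: P[∪_{i=1}^{25} A_i] ≤ Σ_i P[A_i] ≤ 25·p = 25·(1/25) = 1.
Numerically: 1 ≈ 1.000000.
Is 1 < 1? NO.
Since the bound 1 is ≥ 1, the union bound is uninformative here; it does NOT by itself certify existence.

25·p = 1 ≈ 1.000000; existence NOT certified by the union bound.


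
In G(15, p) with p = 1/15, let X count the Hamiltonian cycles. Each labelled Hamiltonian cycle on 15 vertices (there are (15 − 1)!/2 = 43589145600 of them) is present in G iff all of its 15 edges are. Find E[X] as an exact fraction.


K_15 has (15 − 1)!/2 = 43589145600 labelled Hamiltonian cycles.
For each such Hamiltonian cycle H, let X_H = 1 if all 15 edges of H are present in G. Then P[X_H = 1] = p^{15} = (1/15)^{15} = 1/437893890380859375.
By linearity of expectation: E[X] = Σ_H E[X_H] = 43589145600 · p^{15} = 43589145600 · 1/437893890380859375 = 7175168/72081298828125.
Numerically: E[X] ≈ 9.95e-08.

E[X] = 43589145600 · (1/15)^{15} = 7175168/72081298828125 ≈ 9.95e-08.


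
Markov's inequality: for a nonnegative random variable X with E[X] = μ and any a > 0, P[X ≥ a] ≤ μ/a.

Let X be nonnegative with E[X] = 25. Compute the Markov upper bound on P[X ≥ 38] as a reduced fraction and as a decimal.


μ = E[X] = 25, a = 38.
Markov: P[X ≥ 38] ≤ μ/a = (25)/38 = 25/38.
Numerically: ≈ 0.6579.
(Since a = 38 > μ = 25.0000, the bound 25/38 is < 1 and informative.)

P[X ≥ 38] ≤ 25/38 ≈ 0.6579.


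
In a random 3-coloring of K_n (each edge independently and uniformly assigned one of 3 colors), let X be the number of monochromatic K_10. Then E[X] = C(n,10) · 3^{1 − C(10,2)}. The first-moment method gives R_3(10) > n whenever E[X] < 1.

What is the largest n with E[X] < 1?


We need C(n, 10) · 3^{1 − 45} < 1, i.e. C(n, 10) < 3^{45 − 1} = 984770902183611232881.
Check values of n near the boundary:
  n = 571: C(571, 10) = 937951290893172842001; 937951290893172842001 < 984770902183611232881? YES
  n = 572: C(572, 10) = 954640815642161682606; 954640815642161682606 < 984770902183611232881? YES
  n = 573: C(573, 10) = 971597135635805762226; 971597135635805762226 < 984770902183611232881? YES
  n = 574: C(574, 10) = 988824035203816502691; 988824035203816502691 < 984770902183611232881? NO
  n = 575: C(575, 10) = 1006325345561406175305; 1006325345561406175305 < 984770902183611232881? NO
  n = 576: C(576, 10) = 1024104945306307344480; 1024104945306307344480 < 984770902183611232881? NO
The largest n with C(n, 10) < 984770902183611232881 is n = 573 (where E[X] = 35985079097622435638/36472996377170786403 ≈ 0.987). Hence R_3(10) > 573, i.e. R_3(10) ≥ 574.

Largest n = 573; hence R_3(10) > 573.


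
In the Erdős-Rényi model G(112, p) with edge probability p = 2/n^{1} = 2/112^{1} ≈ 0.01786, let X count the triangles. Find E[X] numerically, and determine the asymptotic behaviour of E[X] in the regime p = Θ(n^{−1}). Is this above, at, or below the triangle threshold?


Number of potential triangles: C(112, 3) = 227920.
Each occurs with probability p³ ≈ (0.01786)³ ≈ 5.694242e-06.
By linearity: E[X] = C(112, 3)·p³ ≈ 227920 · 5.694242e-06 ≈ 1.2978.
Here α = 1, so p = 2/n is exactly at the triangle threshold p ~ 1/n. Asymptotically E[X] → c³/6 = 2³/6 = 4/3 ≈ 1.3333, a bounded constant. In this regime the triangle count is asymptotically Poisson(c³/6).

E[X] ≈ 1.2978; in regime p = Θ(1/n^{1}) E[X] stays bounded (at the triangle threshold p ~ 1/n).


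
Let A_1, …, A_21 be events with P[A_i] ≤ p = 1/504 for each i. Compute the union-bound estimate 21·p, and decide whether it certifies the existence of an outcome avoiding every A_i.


Union bound: P[∪_{i=1}^{21} A_i] ≤ Σ_i P[A_i] ≤ 21·p = 21·(1/504) = 1/24.
Numerically: 1/24 ≈ 0.042.
Is 1/24 < 1? YES.
Since P[∪ A_i] ≤ 1/24 < 1, the complement has P[∩ A_i^c] ≥ 1 − 1/24 = 23/24 > 0, so some outcome avoids every A_i.

21·p = 1/24 ≈ 0.042; existence CERTIFIED by the union bound.


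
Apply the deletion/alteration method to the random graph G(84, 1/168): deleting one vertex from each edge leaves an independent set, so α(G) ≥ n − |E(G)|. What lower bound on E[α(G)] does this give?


E[|E(G)|] = C(84, 2)·p = 3486 · (1/168) = 83/4.
E[α(G)] ≥ n − E[|E(G)|] = 84 − 83/4 = 253/4.
Numerically: ≈ 63.25000.
(This is only a lower bound; the true E[α(G)] may be larger.)

E[α(G)] ≥ 253/4 ≈ 63.25000.


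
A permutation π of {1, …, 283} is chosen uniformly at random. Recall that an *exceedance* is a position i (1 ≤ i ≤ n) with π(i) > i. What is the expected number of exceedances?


Write X = Σ_{i=1}^{283} X_i, where X_i = 1_{π(i) > i}.
For each fixed i, π(i) is uniform over {1, …, 283} (marginal of a uniform permutation), so P[π(i) > i] = (n − i)/n. Summing: Σ_{i=1}^{283} (n − i)/n = (0 + 1 + … + 282)/283 = 283(283 − 1)/(2·283) = (283 − 1)/2.
Hence E[X] = Σ_{i=1}^{283} (283 − i)/283 = 141 ≈ 141.000000.

E[X] = 141 = 141.000000.


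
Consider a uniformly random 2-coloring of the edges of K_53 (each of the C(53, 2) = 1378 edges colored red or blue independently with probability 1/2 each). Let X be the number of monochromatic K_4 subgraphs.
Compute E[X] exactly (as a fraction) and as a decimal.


Let X = Σ_S X_S over the C(53, 4) = 292825 subsets S of size 4, where X_S = 1 if the K_4 on S is monochromatic.
For a fixed S, the K_4 on S has C(4, 2) = 6 edges. P[all 6 edges red] = (1/2)^6, and likewise for blue, so P[monochromatic] = 2·(1/2)^6 = 2^{1 − 6} = 1/32.
Summing: E[X] = C(53, 4) · 2^{1 − 6} = 292825 · 1/32 = 292825/32.
Numerically: E[X] ≈ 9150.781250.

E[X] = C(53,4)·2^(1−C(4,2)) = 292825/32 ≈ 9150.781250.


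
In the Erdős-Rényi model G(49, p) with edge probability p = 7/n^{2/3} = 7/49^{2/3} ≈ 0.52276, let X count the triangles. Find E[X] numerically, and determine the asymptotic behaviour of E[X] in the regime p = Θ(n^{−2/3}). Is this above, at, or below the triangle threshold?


Number of potential triangles: C(49, 3) = 18424.
Each occurs with probability p³ ≈ (0.52276)³ ≈ 1.4285714e-01.
By linearity: E[X] = C(49, 3)·p³ ≈ 18424 · 1.4285714e-01 ≈ 2632.00000.
Since α = 2/3 < 1, p = c/n^{2/3} ≫ 1/n is above the triangle threshold p ~ 1/n. Asymptotically E[X] ~ (c³/6)·n^{3(1−α)} = (7³/6)·n^{1} → ∞; triangles are abundant w.h.p.

E[X] ≈ 2632.00000; in regime p = Θ(1/n^{2/3}) E[X] diverges (above the triangle threshold p ~ 1/n).


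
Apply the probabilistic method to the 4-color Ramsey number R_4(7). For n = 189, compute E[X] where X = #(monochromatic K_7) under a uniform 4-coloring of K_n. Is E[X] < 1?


E[X] = C(189, 7) · 4^{1 − 21} = 1527510868092 · 4^{−20} = 1527510868092/1099511627776.
As a reduced fraction: E[X] = 381877717023/274877906944 ≈ 1.389.
Is E[X] < 1? NO.
Since E[X] ≥ 1, the first-moment bound is inconclusive at n = 189; it does NOT by itself certify R_4(7) > 189.

E[X] = 381877717023/274877906944 ≈ 1.389; E[X] ≥ 1; first-moment method inconclusive here.


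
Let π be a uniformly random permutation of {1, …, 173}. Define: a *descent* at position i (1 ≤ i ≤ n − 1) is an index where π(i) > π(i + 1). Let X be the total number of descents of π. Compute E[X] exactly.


Write X = Σ X_I over i = 1, …, 172, with X_I the indicator of one descent.
There are 172 indicators.
For each fixed i, the pair (π(i), π(i+1)) is a uniformly random ordered pair of distinct values from {1, …, 173}; by symmetry P[π(i) > π(i+1)] = 1/2.
By linearity: E[X] = 172 · (1/2) = (173 − 1) · (1/2) = 86 ≈ 86.000000.

E[X] = 86 = 86.000000.


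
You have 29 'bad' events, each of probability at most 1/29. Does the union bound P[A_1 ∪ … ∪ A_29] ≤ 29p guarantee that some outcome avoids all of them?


Union bound: P[∪_{i=1}^{29} A_i] ≤ Σ_i P[A_i] ≤ 29·p = 29·(1/29) = 1.
Numerically: 1 ≈ 1.0000000.
Is 1 < 1? NO.
Since the bound 1 is ≥ 1, the union bound is uninformative here; it does NOT by itself certify existence.

29·p = 1 ≈ 1.0000000; existence NOT certified by the union bound.


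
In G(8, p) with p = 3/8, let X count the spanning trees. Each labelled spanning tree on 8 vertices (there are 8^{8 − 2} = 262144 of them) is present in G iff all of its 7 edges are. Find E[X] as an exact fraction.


K_8 has 8^{8 − 2} = 262144 labelled spanning trees.
For each such spanning tree H, let X_H = 1 if all 7 edges of H are present in G. Then P[X_H = 1] = p^{7} = (3/8)^{7} = 2187/2097152.
By linearity of expectation: E[X] = Σ_H E[X_H] = 262144 · p^{7} = 262144 · 2187/2097152 = 2187/8.
Numerically: E[X] ≈ 273.375.

E[X] = 262144 · (3/8)^{7} = 2187/8 ≈ 273.375.


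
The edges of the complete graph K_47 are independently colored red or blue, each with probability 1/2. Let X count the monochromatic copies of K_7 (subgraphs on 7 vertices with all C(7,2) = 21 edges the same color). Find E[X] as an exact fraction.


Let X = Σ_S X_S over the C(47, 7) = 62891499 subsets S of size 7, where X_S = 1 if the K_7 on S is monochromatic.
For a fixed S, the K_7 on S has C(7, 2) = 21 edges. P[all 21 edges red] = (1/2)^21, and likewise for blue, so P[monochromatic] = 2·(1/2)^21 = 2^{1 − 21} = 1/1048576.
By linearity of expectation: E[X] = C(47, 7) · 2^{1 − 21} = 62891499 · 1/1048576 = 62891499/1048576.
Numerically: E[X] ≈ 59.978007.

E[X] = C(47,7)·2^(1−C(7,2)) = 62891499/1048576 ≈ 59.978007.


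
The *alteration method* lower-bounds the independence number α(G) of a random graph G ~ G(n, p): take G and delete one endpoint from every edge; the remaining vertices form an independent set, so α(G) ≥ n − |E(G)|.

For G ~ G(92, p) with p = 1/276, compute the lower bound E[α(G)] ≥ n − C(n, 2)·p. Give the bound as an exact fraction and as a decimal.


E[|E(G)|] = C(92, 2)·p = 4186 · (1/276) = 91/6.
E[α(G)] ≥ n − E[|E(G)|] = 92 − 91/6 = 461/6.
Numerically: ≈ 76.83333.
(This is only a lower bound; the true E[α(G)] may be larger.)

E[α(G)] ≥ 461/6 ≈ 76.83333.
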